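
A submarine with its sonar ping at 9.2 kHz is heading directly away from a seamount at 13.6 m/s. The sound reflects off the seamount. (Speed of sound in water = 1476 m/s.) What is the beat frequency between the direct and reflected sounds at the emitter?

168 Hz

The seamount receives the sound from a moving source: f₁ = f₀ · v/(v + v_e) = 9.2 × 1476/1489.6 ≈ 9.1160 kHz.
On the return leg the submarine is a moving observer: f₂ = f₁ · (v − v_e)/v = 9.1160 × 1462.4/1476 ≈ 9.0320 kHz.
Beat against the emitted tone (with f₀ = 9200 Hz): |f₂ − f₀| = 2v_e·f₀/(v + v_e) = 2 × 13.6 × 9200/1489.6 ≈ 168 Hz.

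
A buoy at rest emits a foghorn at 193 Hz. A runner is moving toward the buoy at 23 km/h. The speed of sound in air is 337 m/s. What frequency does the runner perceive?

23 km/h = 6.389 m/s.
Only the observer moves, toward the source, so f' = f · (v + v_o)/v.
f' = 193 × (337 + 6.389)/337 = 193 × 343.39/337 ≈ 197 Hz.

197 Hz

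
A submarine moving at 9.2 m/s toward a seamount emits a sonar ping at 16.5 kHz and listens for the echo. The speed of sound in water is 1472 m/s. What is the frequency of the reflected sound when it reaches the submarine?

16.71 kHz

The seamount receives the sound from a moving source: f₁ = f₀ · v/(v − v_e) = 16.5 × 1472/1462.8 ≈ 16.60 kHz.
On the return leg the submarine is a moving observer: f₂ = f₁ · (v + v_e)/v = 16.60 × 1481.2/1472 ≈ 16.71 kHz.
Equivalently f₂ = f₀ · (v + v_e)/(v − v_e).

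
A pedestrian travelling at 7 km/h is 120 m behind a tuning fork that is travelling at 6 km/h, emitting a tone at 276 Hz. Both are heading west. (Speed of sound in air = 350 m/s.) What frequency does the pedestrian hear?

6 km/h = 1.667 m/s; 7 km/h = 1.944 m/s.
The pedestrian is behind, so the tuning fork is moving away from it while the pedestrian is moving toward the tuning fork.
Both move, so f' = f · (v + v_o)/(v + v_s).
f' = 276 × (350 + 1.944)/(350 + 1.667) = 276 × 351.94/351.67 ≈ 276 Hz.

276 Hz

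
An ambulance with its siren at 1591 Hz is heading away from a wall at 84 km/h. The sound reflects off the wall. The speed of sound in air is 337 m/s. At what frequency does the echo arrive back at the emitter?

84 km/h = 23.33 m/s.
The wall receives the sound from a moving source: f₁ = f₀ · v/(v + v_e) = 1591 × 337/360.33 ≈ 1488 Hz.
On the return leg the ambulance is a moving observer: f₂ = f₁ · (v − v_e)/v = 1488 × 313.67/337 ≈ 1385 Hz.

1385 Hz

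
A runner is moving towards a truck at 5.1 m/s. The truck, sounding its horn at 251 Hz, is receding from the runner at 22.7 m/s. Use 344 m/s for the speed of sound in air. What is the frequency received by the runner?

239 Hz

With source receding and observer approaching, f' = f · (v + v_o)/(v + v_s).
f' = 251 × (344 + 5.1)/(344 + 22.7) = 251 × 349.1/366.7 ≈ 239 Hz.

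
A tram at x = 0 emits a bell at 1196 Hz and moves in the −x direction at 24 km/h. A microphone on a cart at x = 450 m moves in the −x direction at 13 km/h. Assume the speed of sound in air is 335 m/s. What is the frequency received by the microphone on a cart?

24 km/h = 6.667 m/s; 13 km/h = 3.611 m/s.
The observer lies on the +x side, so the source is heading away from the observer and the observer is heading toward the source.
General Doppler shift: f' = f · (v + v_o)/(v + v_s).
f' = 1196 × (335 + 3.611)/(335 + 6.667) = 1196 × 338.61/341.67 ≈ 1185 Hz.

1185 Hz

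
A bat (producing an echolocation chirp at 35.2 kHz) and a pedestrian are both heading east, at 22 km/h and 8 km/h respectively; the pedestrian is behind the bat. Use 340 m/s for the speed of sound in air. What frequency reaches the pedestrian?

34.8 kHz

22 km/h = 6.111 m/s; 8 km/h = 2.222 m/s.
The pedestrian is behind, so the bat is moving away from it while the pedestrian is moving toward the bat.
With source receding and observer approaching, f' = f · (v + v_o)/(v + v_s).
f' = 35.2 × (340 + 2.222)/(340 + 6.111) = 35.2 × 342.22/346.11 ≈ 34.8 kHz.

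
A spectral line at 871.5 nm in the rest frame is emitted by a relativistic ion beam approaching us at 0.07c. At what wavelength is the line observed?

Relativistic Doppler for wavelength: λ' = λ₀ · √((1 − β)/(1 + β)).
λ' = 871.5 × √(0.9300/1.0700) = 871.5 × 0.93229 ≈ 812.5 nm.

812.5 nm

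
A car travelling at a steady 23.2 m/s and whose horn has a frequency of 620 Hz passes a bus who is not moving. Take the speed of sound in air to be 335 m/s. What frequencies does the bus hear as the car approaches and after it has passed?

666 Hz approaching; 580 Hz receding

Approaching: f₁ = f · v/(v − v_s) = 620 × 335/311.8 ≈ 666 Hz.
Receding: f₂ = f · v/(v + v_s) = 620 × 335/358.2 ≈ 580 Hz.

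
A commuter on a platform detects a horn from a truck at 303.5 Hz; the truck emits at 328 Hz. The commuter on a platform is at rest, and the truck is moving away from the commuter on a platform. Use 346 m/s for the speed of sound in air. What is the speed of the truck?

f' = f · v/(v + v_s) ⇒ v_s = v · |1 − f/f'|.
v_s = 346 × |1 − 328/303.5| = 346 × 0.08072 ≈ 28 m/s.

28 m/s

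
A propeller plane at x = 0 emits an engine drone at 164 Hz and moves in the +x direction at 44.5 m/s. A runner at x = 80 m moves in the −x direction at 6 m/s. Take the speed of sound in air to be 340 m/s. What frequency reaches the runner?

The observer lies on the +x side, so the source is heading toward the observer and the observer is heading toward the source.
General Doppler shift: f' = f · (v + v_o)/(v − v_s).
f' = 164 × (340 + 6)/(340 − 44.5) = 164 × 346/295.5 ≈ 192 Hz.

192 Hz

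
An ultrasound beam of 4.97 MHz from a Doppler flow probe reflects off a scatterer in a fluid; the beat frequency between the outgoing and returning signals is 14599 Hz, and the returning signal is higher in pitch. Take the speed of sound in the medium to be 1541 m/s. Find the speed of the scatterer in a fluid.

Double Doppler shift off a moving reflector: f₂ = f₀ · (v + u)/(v − u) (u > 0 toward emitter).
Returning signal is higher, so f₂ = f₀ + Δf = 4970000 + 14599 = 4984599 Hz.
Rearranging, u = v · (f₂ − f₀)/(f₂ + f₀) = 1541 × 14599/9954599 ≈ 2.26 m/s.
So the scatterer in a fluid is moving at 2.26 m/s toward the emitter.

2.26 m/s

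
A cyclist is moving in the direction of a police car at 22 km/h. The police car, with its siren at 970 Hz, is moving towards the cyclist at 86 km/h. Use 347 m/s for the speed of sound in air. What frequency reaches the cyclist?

86 km/h = 23.89 m/s; 22 km/h = 6.111 m/s.
Both move, so f' = f · (v + v_o)/(v − v_s).
f' = 970 × (347 + 6.111)/(347 − 23.89) = 970 × 353.11/323.11 ≈ 1060 Hz.

1060 Hz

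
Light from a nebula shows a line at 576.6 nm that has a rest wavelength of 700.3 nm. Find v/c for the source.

λ'/λ₀ = 0.8234 < 1 (blueshift), so the source is approaching.
λ'/λ₀ = √((1 − β)/(1 + β)) for an approaching source ⇒ β = (1 − r²)/(1 + r²) with r = λ'/λ₀.
β = (1 − 0.6779)/(1 + 0.6779) ≈ 0.192.

0.192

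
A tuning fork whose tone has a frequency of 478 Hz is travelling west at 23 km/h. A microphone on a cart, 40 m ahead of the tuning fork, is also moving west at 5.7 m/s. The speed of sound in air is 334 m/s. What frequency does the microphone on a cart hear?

479 Hz

23 km/h = 6.389 m/s.
The microphone on a cart is ahead, so the tuning fork is moving toward it while the microphone on a cart is moving away from the tuning fork.
Both move, so f' = f · (v − v_o)/(v − v_s).
f' = 478 × (334 − 5.7)/(334 − 6.389) = 478 × 328.3/327.61 ≈ 479 Hz.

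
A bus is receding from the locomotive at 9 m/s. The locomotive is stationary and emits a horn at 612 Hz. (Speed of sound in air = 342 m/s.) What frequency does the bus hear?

Moving observer, stationary source: f' = f · (v − v_o)/v.
f' = 612 × (342 − 9)/342 = 612 × 333/342 ≈ 596 Hz.

596 Hz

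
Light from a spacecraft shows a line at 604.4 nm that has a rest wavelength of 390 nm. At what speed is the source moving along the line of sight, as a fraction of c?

λ'/λ₀ = 1.5497 > 1 (redshift), so the source is receding.
λ'/λ₀ = √((1 + β)/(1 − β)) for a receding source ⇒ β = (r² − 1)/(r² + 1) with r = λ'/λ₀.
β = (2.4017 − 1)/(2.4017 + 1) ≈ 0.412.

0.412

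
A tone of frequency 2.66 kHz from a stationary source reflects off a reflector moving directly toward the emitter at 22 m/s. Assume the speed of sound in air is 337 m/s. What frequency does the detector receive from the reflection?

3.03 kHz

The reflector first receives the wave as a moving observer: f₁ = f₀ · (v + u)/v = 2.66 × (337 + 22)/337 ≈ 2.83 kHz.
On reflection it acts as a source moving toward the stationary detector: f₂ = f₁ · v/(v − u) = 2.83 × 337/315 ≈ 3.03 kHz.
Equivalently f₂ = f₀ · (v + u)/(v − u).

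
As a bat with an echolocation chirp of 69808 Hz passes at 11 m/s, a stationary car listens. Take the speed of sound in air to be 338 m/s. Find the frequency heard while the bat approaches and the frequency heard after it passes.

72156 Hz approaching; 67608 Hz receding

Approaching: f₁ = f · v/(v − v_s) = 69808 × 338/327 ≈ 72156 Hz.
Receding: f₂ = f · v/(v + v_s) = 69808 × 338/349 ≈ 67608 Hz.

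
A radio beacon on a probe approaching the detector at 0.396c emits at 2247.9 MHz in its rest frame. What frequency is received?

Relativistic Doppler for frequency: f' = f₀ · √((1 + β)/(1 − β)).
f' = 2247.9 × √(1.3960/0.6040) = 2247.9 × 1.52028 ≈ 3417.4 MHz.

3417.4 MHz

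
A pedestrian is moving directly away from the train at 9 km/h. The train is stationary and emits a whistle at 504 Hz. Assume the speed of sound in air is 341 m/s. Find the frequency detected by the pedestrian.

500 Hz

9 km/h = 2.5 m/s.
Moving observer, stationary source: f' = f · (v − v_o)/v.
f' = 504 × (341 − 2.5)/341 = 504 × 338.5/341 ≈ 500 Hz.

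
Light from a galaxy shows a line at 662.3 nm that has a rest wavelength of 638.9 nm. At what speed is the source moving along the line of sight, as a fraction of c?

λ'/λ₀ = 1.0366 > 1 (redshift), so the source is receding.
λ'/λ₀ = √((1 + β)/(1 − β)) for a receding source ⇒ β = (r² − 1)/(r² + 1) with r = λ'/λ₀.
β = (1.0746 − 1)/(1.0746 + 1) ≈ 0.036.

0.036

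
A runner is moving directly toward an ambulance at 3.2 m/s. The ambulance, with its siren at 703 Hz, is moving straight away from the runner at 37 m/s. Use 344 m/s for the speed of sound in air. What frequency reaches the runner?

641 Hz

General Doppler shift: f' = f · (v + v_o)/(v + v_s).
f' = 703 × (344 + 3.2)/(344 + 37) = 703 × 347.2/381 ≈ 641 Hz.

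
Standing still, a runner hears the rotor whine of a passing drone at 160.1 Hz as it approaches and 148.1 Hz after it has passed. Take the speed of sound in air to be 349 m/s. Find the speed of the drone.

13.6 m/s

f₁/f₂ = (v + v_s)/(v − v_s), so v_s = v · (f₁ − f₂)/(f₁ + f₂).
v_s = 349 × (160.1 − 148.1)/(160.1 + 148.1) = 349 × 12.0/308.2 ≈ 13.6 m/s.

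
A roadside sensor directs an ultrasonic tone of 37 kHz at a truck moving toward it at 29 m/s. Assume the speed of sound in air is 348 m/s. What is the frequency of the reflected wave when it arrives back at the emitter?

The truck first receives the wave as a moving observer: f₁ = f₀ · (v + u)/v = 37 × (348 + 29)/348 ≈ 40.1 kHz.
The reflection then acts as a moving source: f₂ = f₁ · v/(v − u) ≈ 43.7 kHz.

43.7 kHz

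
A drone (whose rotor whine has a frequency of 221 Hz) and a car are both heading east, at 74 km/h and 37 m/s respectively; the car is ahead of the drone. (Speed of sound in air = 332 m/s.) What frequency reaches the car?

209 Hz

74 km/h = 20.56 m/s.
The car is ahead, so the drone is moving toward it while the car is moving away from the drone.
Both move, so f' = f · (v − v_o)/(v − v_s).
f' = 221 × (332 − 37)/(332 − 20.56) = 221 × 295/311.44 ≈ 209 Hz.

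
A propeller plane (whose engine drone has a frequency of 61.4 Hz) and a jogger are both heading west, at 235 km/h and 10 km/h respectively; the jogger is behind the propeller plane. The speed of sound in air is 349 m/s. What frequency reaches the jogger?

235 km/h = 65.28 m/s; 10 km/h = 2.778 m/s.
The jogger is behind, so the propeller plane is moving away from it while the jogger is moving toward the propeller plane.
With source receding and observer approaching, f' = f · (v + v_o)/(v + v_s).
f' = 61.4 × (349 + 2.778)/(349 + 65.28) = 61.4 × 351.78/414.28 ≈ 52.1 Hz.

52.1 Hz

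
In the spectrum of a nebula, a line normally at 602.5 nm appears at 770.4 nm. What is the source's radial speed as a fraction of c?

λ'/λ₀ = 1.2787 > 1 (redshift), so the source is receding.
λ'/λ₀ = √((1 + β)/(1 − β)) for a receding source ⇒ β = (r² − 1)/(r² + 1) with r = λ'/λ₀.
β = (1.6350 − 1)/(1.6350 + 1) ≈ 0.241.

0.241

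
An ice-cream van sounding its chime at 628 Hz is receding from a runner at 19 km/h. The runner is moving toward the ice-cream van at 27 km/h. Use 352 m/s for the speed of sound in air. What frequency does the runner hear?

632 Hz

19 km/h = 5.278 m/s; 27 km/h = 7.5 m/s.
General Doppler shift: f' = f · (v + v_o)/(v + v_s).
f' = 628 × (352 + 7.5)/(352 + 5.278) = 628 × 359.5/357.28 ≈ 632 Hz.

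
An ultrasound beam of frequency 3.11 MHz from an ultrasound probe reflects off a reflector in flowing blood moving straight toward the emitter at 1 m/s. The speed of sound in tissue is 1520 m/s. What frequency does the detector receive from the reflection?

The reflector in flowing blood first receives the wave as a moving observer: f₁ = f₀ · (v + u)/v = 3.11 × (1520 + 1)/1520 ≈ 3.112 MHz.
The reflection then acts as a moving source: f₂ = f₁ · v/(v − u) ≈ 3.114 MHz.
Equivalently f₂ = f₀ · (v + u)/(v − u).

3.114 MHz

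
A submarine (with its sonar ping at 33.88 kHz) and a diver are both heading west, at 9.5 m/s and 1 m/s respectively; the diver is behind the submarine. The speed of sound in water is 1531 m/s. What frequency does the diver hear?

33.7 kHz

The diver is behind, so the submarine is moving away from it while the diver is moving toward the submarine.
Both move, so f' = f · (v + v_o)/(v + v_s).
f' = 33.88 × (1531 + 1)/(1531 + 9.5) = 33.88 × 1532/1540.5 ≈ 33.7 kHz.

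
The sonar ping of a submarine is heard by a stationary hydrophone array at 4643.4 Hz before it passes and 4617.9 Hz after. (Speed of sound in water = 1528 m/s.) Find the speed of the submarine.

4.2 m/s

f₁/f₂ = (v + v_s)/(v − v_s), so v_s = v · (f₁ − f₂)/(f₁ + f₂).
v_s = 1528 × (4643.4 − 4617.9)/(4643.4 + 4617.9) = 1528 × 25.5/9261.3 ≈ 4.2 m/s.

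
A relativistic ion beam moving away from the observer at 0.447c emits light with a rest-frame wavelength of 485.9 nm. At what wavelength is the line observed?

Relativistic Doppler for wavelength: λ' = λ₀ · √((1 + β)/(1 − β)).
λ' = 485.9 × √(1.4470/0.5530) = 485.9 × 1.61760 ≈ 786.0 nm.

786.0 nm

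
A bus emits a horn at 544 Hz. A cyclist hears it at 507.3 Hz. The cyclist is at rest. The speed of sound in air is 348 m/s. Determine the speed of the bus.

25 m/s

f' < f, so the bus is receding.
f' = f · v/(v + v_s) ⇒ v_s = v · |1 − f/f'|.
v_s = 348 × |1 − 544/507.3| = 348 × 0.07234 ≈ 25 m/s.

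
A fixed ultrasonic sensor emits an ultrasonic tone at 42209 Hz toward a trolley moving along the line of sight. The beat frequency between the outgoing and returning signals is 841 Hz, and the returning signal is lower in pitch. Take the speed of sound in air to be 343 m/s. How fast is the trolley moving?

3.5 m/s

Double Doppler shift off a moving reflector: f₂ = f₀ · (v + u)/(v − u) (u > 0 toward emitter).
Returning signal is lower, so f₂ = f₀ − Δf = 42209 − 841 = 41368 Hz.
Rearranging, u = v · (f₂ − f₀)/(f₂ + f₀) = 343 × -841/83577 ≈ -3.5 m/s.
So the trolley is moving at 3.5 m/s away from the emitter.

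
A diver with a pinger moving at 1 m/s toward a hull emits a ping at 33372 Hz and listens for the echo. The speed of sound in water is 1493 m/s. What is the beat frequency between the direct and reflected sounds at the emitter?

44.7 Hz

The hull receives the sound from a moving source: f₁ = f₀ · v/(v − v_e) = 33372 × 1493/1492 ≈ 33394.4 Hz.
On the return leg the diver with a pinger is a moving observer: f₂ = f₁ · (v + v_e)/v = 33394.4 × 1494/1493 ≈ 33416.7 Hz.
Equivalently f₂ = f₀ · (v + v_e)/(v − v_e).
Beat against the emitted tone: |f₂ − f₀| = 2v_e·f₀/(v − v_e) = 2 × 1 × 33372/1492 ≈ 44.7 Hz.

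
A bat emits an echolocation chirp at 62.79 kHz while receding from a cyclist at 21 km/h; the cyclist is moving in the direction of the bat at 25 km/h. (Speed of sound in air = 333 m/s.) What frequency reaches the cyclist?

63.0 kHz

21 km/h = 5.833 m/s; 25 km/h = 6.944 m/s.
General Doppler shift: f' = f · (v + v_o)/(v + v_s).
f' = 62.79 × (333 + 6.944)/(333 + 5.833) = 62.79 × 339.94/338.83 ≈ 63.0 kHz.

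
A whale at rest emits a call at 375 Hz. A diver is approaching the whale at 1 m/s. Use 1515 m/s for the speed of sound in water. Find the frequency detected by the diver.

375 Hz

Only the observer moves, toward the source, so f' = f · (v + v_o)/v.
f' = 375 × (1515 + 1)/1515 = 375 × 1516/1515 ≈ 375 Hz.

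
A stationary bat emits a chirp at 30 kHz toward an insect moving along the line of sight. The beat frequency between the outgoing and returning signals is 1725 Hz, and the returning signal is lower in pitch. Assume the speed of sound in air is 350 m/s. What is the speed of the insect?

Double Doppler shift off a moving reflector: f₂ = f₀ · (v + u)/(v − u) (u > 0 toward emitter).
Returning signal is lower, so f₂ = f₀ − Δf = 30000 − 1725 = 28275 Hz.
Rearranging, u = v · (f₂ − f₀)/(f₂ + f₀) = 350 × -1725/58275 ≈ -10.4 m/s.
So the insect is moving at 10.4 m/s away from the emitter.

10.4 m/s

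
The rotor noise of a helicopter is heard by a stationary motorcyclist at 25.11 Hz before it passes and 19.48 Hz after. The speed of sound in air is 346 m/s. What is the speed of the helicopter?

44 m/s

f₁/f₂ = (v + v_s)/(v − v_s), so v_s = v · (f₁ − f₂)/(f₁ + f₂).
v_s = 346 × (25.11 − 19.48)/(25.11 + 19.48) = 346 × 5.63/44.59 ≈ 44 m/s.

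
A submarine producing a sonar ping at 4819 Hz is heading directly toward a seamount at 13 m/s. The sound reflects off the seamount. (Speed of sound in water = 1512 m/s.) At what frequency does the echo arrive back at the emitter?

4903 Hz

The seamount receives the sound from a moving source: f₁ = f₀ · v/(v − v_e) = 4819 × 1512/1499 ≈ 4861 Hz.
On the return leg the submarine is a moving observer: f₂ = f₁ · (v + v_e)/v = 4861 × 1525/1512 ≈ 4903 Hz.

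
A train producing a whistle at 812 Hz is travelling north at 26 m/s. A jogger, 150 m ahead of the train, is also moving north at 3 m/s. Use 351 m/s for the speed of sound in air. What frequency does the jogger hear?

The jogger is ahead, so the train is moving toward it while the jogger is moving away from the train.
With source approaching and observer receding, f' = f · (v − v_o)/(v − v_s).
f' = 812 × (351 − 3)/(351 − 26) = 812 × 348/325 ≈ 869 Hz.

869 Hz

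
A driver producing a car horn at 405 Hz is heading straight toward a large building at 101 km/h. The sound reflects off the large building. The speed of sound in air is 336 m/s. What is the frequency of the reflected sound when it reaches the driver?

479 Hz

101 km/h = 28.06 m/s.
The large building receives the sound from a moving source: f₁ = f₀ · v/(v − v_e) = 405 × 336/307.94 ≈ 442 Hz.
On the return leg the driver is a moving observer: f₂ = f₁ · (v + v_e)/v = 442 × 364.06/336 ≈ 479 Hz.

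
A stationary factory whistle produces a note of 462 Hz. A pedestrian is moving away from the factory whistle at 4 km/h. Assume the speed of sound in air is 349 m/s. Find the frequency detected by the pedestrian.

461 Hz

4 km/h = 1.111 m/s.
Only the observer moves, away from the source, so f' = f · (v − v_o)/v.
f' = 462 × (349 − 1.111)/349 = 462 × 347.89/349 ≈ 461 Hz.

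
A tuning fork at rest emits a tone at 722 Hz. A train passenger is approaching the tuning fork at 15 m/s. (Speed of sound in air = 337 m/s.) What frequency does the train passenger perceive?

754 Hz

Only the observer moves, toward the source, so f' = f · (v + v_o)/v.
f' = 722 × (337 + 15)/337 = 722 × 352/337 ≈ 754 Hz.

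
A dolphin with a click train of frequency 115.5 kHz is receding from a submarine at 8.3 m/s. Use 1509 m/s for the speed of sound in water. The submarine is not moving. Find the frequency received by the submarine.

Moving source, stationary observer: f' = f · v/(v + v_s) since the source is receding.
f' = 115.5 × 1509/(1509 + 8.3) = 115.5 × 1509/1517 ≈ 114.9 kHz.

114.9 kHz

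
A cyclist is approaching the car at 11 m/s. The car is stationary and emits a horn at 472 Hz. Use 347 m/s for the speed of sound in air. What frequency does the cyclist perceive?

Moving observer, stationary source: f' = f · (v + v_o)/v.
f' = 472 × (347 + 11)/347 = 472 × 358/347 ≈ 487 Hz.

487 Hz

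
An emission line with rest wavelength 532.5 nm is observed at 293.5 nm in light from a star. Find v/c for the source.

λ'/λ₀ = 0.5512 < 1 (blueshift), so the source is approaching.
λ'/λ₀ = √((1 − β)/(1 + β)) for an approaching source ⇒ β = (1 − r²)/(1 + r²) with r = λ'/λ₀.
β = (1 − 0.3038)/(1 + 0.3038) ≈ 0.534.

0.534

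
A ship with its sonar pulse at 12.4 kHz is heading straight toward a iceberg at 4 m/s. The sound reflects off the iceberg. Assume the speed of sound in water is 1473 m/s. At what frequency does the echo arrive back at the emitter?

12.47 kHz

The iceberg receives the sound from a moving source: f₁ = f₀ · v/(v − v_e) = 12.4 × 1473/1469 ≈ 12.43 kHz.
On the return leg the ship is a moving observer: f₂ = f₁ · (v + v_e)/v = 12.43 × 1477/1473 ≈ 12.47 kHz.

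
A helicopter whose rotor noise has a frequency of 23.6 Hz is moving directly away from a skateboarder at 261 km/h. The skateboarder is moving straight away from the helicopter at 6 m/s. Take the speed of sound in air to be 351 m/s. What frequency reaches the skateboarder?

261 km/h = 72.5 m/s.
Both move, so f' = f · (v − v_o)/(v + v_s).
f' = 23.6 × (351 − 6)/(351 + 72.5) = 23.6 × 345/423.5 ≈ 19.2 Hz.

19.2 Hz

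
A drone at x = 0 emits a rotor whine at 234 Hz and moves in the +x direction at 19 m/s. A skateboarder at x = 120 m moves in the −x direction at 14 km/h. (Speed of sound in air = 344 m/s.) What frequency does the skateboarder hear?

14 km/h = 3.889 m/s.
The observer lies on the +x side, so the source is heading toward the observer and the observer is heading toward the source.
Both move, so f' = f · (v + v_o)/(v − v_s).
f' = 234 × (344 + 3.889)/(344 − 19) = 234 × 347.89/325 ≈ 250 Hz.

250 Hz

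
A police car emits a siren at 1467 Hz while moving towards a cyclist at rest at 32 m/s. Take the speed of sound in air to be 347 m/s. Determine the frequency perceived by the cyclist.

1616 Hz

With the source moving toward a stationary observer, f' = f · v/(v − v_s).
f' = 1467 × 347/(347 − 32) = 1467 × 347/315 ≈ 1616 Hz.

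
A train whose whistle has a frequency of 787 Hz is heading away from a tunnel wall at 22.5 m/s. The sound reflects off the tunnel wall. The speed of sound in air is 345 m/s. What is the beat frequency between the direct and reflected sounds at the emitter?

The tunnel wall receives the sound from a moving source: f₁ = f₀ · v/(v + v_e) = 787 × 345/367.5 ≈ 738.8 Hz.
On the return leg the train is a moving observer: f₂ = f₁ · (v − v_e)/v = 738.8 × 322.5/345 ≈ 690.6 Hz.
Equivalently f₂ = f₀ · (v − v_e)/(v + v_e).
Beat against the emitted tone: |f₂ − f₀| = 2v_e·f₀/(v + v_e) = 2 × 22.5 × 787/367.5 ≈ 96 Hz.

96 Hz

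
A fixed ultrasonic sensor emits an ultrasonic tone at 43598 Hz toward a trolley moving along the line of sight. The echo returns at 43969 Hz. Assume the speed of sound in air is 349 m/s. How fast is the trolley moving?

1.48 m/s

Double Doppler shift off a moving reflector: f₂ = f₀ · (v + u)/(v − u) (u > 0 toward emitter).
Rearranging, u = v · (f₂ − f₀)/(f₂ + f₀) = 349 × 371/87567 ≈ 1.48 m/s.
So the trolley is moving at 1.48 m/s toward the emitter.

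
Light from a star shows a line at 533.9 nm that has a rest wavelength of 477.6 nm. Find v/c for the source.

0.111c

λ'/λ₀ = 1.1179 > 1 (redshift), so the source is receding.
λ'/λ₀ = √((1 + β)/(1 − β)) for a receding source ⇒ β = (r² − 1)/(r² + 1) with r = λ'/λ₀.
β = (1.2497 − 1)/(1.2497 + 1) ≈ 0.111.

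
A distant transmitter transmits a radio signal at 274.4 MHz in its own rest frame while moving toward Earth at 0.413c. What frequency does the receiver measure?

Relativistic Doppler for frequency: f' = f₀ · √((1 + β)/(1 − β)).
f' = 274.4 × √(1.4130/0.5870) = 274.4 × 1.55150 ≈ 425.7 MHz.

425.7 MHz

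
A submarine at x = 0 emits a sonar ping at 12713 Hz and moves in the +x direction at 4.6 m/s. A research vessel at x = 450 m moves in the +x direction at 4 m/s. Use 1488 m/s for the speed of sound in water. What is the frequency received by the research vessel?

The observer lies on the +x side, so the source is heading toward the observer and the observer is heading away from the source.
With source approaching and observer receding, f' = f · (v − v_o)/(v − v_s).
f' = 12713 × (1488 − 4)/(1488 − 4.6) = 12713 × 1484/1483.4 ≈ 12718 Hz.

12718 Hz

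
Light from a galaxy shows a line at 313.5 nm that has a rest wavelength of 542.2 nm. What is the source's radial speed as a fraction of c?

0.499

λ'/λ₀ = 0.5782 < 1 (blueshift), so the source is approaching.
λ'/λ₀ = √((1 − β)/(1 + β)) for an approaching source ⇒ β = (1 − r²)/(1 + r²) with r = λ'/λ₀.
β = (1 − 0.3343)/(1 + 0.3343) ≈ 0.499.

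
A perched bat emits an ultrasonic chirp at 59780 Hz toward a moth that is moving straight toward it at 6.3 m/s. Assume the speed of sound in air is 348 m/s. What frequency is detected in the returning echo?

At the moth (a moving observer), f₁ = f₀ · (v + u)/v = 59780 × 354.3/348 ≈ 60862 Hz.
On reflection it acts as a source moving toward the stationary detector: f₂ = f₁ · v/(v − u) = 60862 × 348/341.7 ≈ 61984 Hz.

61984 Hz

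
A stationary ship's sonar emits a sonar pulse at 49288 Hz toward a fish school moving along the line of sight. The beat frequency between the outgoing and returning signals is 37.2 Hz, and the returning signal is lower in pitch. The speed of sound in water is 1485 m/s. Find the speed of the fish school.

Double Doppler shift off a moving reflector: f₂ = f₀ · (v + u)/(v − u) (u > 0 toward emitter).
Returning signal is lower, so f₂ = f₀ − Δf = 49288 − 37.2 = 49250.8 Hz.
Rearranging, u = v · (f₂ − f₀)/(f₂ + f₀) = 1485 × -37.2/98538.8 ≈ -0.56 m/s.
So the fish school is moving at 0.56 m/s away from the emitter.

0.56 m/s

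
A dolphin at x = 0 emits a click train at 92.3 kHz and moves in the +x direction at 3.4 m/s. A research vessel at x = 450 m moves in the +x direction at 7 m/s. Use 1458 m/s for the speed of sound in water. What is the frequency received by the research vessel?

The observer lies on the +x side, so the source is heading toward the observer and the observer is heading away from the source.
With source approaching and observer receding, f' = f · (v − v_o)/(v − v_s).
f' = 92.3 × (1458 − 7)/(1458 − 3.4) = 92.3 × 1451/1454.6 ≈ 92.1 kHz.

92.1 kHz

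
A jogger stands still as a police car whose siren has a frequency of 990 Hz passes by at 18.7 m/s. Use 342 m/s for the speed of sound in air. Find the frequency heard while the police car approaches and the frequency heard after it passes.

Approaching: f₁ = f · v/(v − v_s) = 990 × 342/323.3 ≈ 1047 Hz.
Receding: f₂ = f · v/(v + v_s) = 990 × 342/360.7 ≈ 939 Hz.

1047 Hz approaching; 939 Hz receding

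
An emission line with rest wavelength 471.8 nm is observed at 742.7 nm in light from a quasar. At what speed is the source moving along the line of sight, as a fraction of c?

0.425c

λ'/λ₀ = 1.5742 > 1 (redshift), so the source is receding.
λ'/λ₀ = √((1 + β)/(1 − β)) for a receding source ⇒ β = (r² − 1)/(r² + 1) with r = λ'/λ₀.
β = (2.4781 − 1)/(2.4781 + 1) ≈ 0.425.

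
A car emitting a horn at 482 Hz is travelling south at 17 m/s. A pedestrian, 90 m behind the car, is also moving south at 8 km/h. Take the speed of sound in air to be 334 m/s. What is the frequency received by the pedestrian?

8 km/h = 2.222 m/s.
The pedestrian is behind, so the car is moving away from it while the pedestrian is moving toward the car.
With source receding and observer approaching, f' = f · (v + v_o)/(v + v_s).
f' = 482 × (334 + 2.222)/(334 + 17) = 482 × 336.22/351 ≈ 462 Hz.

462 Hz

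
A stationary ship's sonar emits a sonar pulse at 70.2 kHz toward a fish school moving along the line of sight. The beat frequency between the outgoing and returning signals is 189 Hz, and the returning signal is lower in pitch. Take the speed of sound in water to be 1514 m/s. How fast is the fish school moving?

2.04 m/s

Double Doppler shift off a moving reflector: f₂ = f₀ · (v + u)/(v − u) (u > 0 toward emitter).
Returning signal is lower, so f₂ = f₀ − Δf = 70200 − 189 = 70011 Hz.
Rearranging, u = v · (f₂ − f₀)/(f₂ + f₀) = 1514 × -189/140211 ≈ -2.04 m/s.
So the fish school is moving at 2.04 m/s away from the emitter.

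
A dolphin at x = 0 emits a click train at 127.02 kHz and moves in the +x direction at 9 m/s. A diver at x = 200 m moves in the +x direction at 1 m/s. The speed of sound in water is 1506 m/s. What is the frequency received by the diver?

127.7 kHz

The observer lies on the +x side, so the source is heading toward the observer and the observer is heading away from the source.
With source approaching and observer receding, f' = f · (v − v_o)/(v − v_s).
f' = 127.02 × (1506 − 1)/(1506 − 9) = 127.02 × 1505/1497 ≈ 127.7 kHz.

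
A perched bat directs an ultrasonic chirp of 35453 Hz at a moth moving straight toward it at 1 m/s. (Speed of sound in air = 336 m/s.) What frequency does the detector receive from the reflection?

The moth first receives the wave as a moving observer: f₁ = f₀ · (v + u)/v = 35453 × (336 + 1)/336 ≈ 35559 Hz.
On reflection it acts as a source moving toward the stationary detector: f₂ = f₁ · v/(v − u) = 35559 × 336/335 ≈ 35665 Hz.
Equivalently f₂ = f₀ · (v + u)/(v − u).

35665 Hz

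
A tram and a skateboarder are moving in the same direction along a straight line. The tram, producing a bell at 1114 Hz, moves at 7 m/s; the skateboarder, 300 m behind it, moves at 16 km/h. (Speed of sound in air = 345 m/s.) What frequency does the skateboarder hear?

16 km/h = 4.444 m/s.
The skateboarder is behind, so the tram is moving away from it while the skateboarder is moving toward the tram.
Both move, so f' = f · (v + v_o)/(v + v_s).
f' = 1114 × (345 + 4.444)/(345 + 7) = 1114 × 349.44/352 ≈ 1106 Hz.

1106 Hz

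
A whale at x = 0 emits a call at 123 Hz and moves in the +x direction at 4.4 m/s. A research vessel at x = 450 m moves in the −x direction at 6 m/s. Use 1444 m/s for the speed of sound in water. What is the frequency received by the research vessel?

The observer lies on the +x side, so the source is heading toward the observer and the observer is heading toward the source.
General Doppler shift: f' = f · (v + v_o)/(v − v_s).
f' = 123 × (1444 + 6)/(1444 − 4.4) = 123 × 1450/1439.6 ≈ 124 Hz.

124 Hz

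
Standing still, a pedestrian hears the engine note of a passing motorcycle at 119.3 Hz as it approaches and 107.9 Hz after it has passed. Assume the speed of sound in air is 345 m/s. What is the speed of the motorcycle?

f₁/f₂ = (v + v_s)/(v − v_s), so v_s = v · (f₁ − f₂)/(f₁ + f₂).
v_s = 345 × (119.3 − 107.9)/(119.3 + 107.9) = 345 × 11.4/227.2 ≈ 17.3 m/s.

17.3 m/s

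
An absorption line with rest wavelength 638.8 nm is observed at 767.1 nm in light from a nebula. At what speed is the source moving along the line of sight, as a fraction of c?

0.181c

λ'/λ₀ = 1.2008 > 1 (redshift), so the source is receding.
λ'/λ₀ = √((1 + β)/(1 − β)) for a receding source ⇒ β = (r² − 1)/(r² + 1) with r = λ'/λ₀.
β = (1.4420 − 1)/(1.4420 + 1) ≈ 0.181.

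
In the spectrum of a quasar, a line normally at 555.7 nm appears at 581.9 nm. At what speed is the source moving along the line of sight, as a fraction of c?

0.046

λ'/λ₀ = 1.0471 > 1 (redshift), so the source is receding.
λ'/λ₀ = √((1 + β)/(1 − β)) for a receding source ⇒ β = (r² − 1)/(r² + 1) with r = λ'/λ₀.
β = (1.0965 − 1)/(1.0965 + 1) ≈ 0.046.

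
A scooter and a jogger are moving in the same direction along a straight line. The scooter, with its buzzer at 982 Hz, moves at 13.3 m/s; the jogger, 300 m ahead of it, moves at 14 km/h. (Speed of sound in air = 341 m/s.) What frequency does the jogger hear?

14 km/h = 3.889 m/s.
The jogger is ahead, so the scooter is moving toward it while the jogger is moving away from the scooter.
General Doppler shift: f' = f · (v − v_o)/(v − v_s).
f' = 982 × (341 − 3.889)/(341 − 13.3) = 982 × 337.11/327.7 ≈ 1010 Hz.

1010 Hz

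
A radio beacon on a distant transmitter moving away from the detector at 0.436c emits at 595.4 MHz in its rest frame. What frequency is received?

373.1 MHz

Relativistic Doppler for frequency: f' = f₀ · √((1 − β)/(1 + β)).
f' = 595.4 × √(0.5640/1.4360) = 595.4 × 0.62670 ≈ 373.1 MHz.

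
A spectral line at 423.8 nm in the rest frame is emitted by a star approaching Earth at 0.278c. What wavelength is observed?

318.5 nm

Relativistic Doppler for wavelength: λ' = λ₀ · √((1 − β)/(1 + β)).
λ' = 423.8 × √(0.7220/1.2780) = 423.8 × 0.75163 ≈ 318.5 nm.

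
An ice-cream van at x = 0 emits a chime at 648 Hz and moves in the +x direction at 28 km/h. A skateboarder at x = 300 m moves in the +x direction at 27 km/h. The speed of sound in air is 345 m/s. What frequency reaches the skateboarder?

28 km/h = 7.778 m/s; 27 km/h = 7.5 m/s.
The observer lies on the +x side, so the source is heading toward the observer and the observer is heading away from the source.
General Doppler shift: f' = f · (v − v_o)/(v − v_s).
f' = 648 × (345 − 7.5)/(345 − 7.778) = 648 × 337.5/337.22 ≈ 649 Hz.

649 Hz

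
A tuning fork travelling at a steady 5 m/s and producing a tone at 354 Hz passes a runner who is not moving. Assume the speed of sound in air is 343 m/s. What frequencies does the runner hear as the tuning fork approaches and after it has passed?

359 Hz approaching; 349 Hz receding

Approaching: f₁ = f · v/(v − v_s) = 354 × 343/338 ≈ 359 Hz.
Receding: f₂ = f · v/(v + v_s) = 354 × 343/348 ≈ 349 Hz.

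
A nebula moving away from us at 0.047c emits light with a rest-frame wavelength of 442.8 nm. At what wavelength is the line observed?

464.1 nm

Relativistic Doppler for wavelength: λ' = λ₀ · √((1 + β)/(1 − β)).
λ' = 442.8 × √(1.0470/0.9530) = 442.8 × 1.04816 ≈ 464.1 nm.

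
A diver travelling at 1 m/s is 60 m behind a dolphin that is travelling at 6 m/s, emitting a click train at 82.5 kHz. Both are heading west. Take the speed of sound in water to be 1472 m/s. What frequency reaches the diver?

The diver is behind, so the dolphin is moving away from it while the diver is moving toward the dolphin.
General Doppler shift: f' = f · (v + v_o)/(v + v_s).
f' = 82.5 × (1472 + 1)/(1472 + 6) = 82.5 × 1473/1478 ≈ 82.2 kHz.

82.2 kHz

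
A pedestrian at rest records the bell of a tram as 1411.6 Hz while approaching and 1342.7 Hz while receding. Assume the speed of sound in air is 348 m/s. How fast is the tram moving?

8.7 m/s

f₁/f₂ = (v + v_s)/(v − v_s), so v_s = v · (f₁ − f₂)/(f₁ + f₂).
v_s = 348 × (1411.6 − 1342.7)/(1411.6 + 1342.7) = 348 × 68.9/2754.3 ≈ 8.7 m/s.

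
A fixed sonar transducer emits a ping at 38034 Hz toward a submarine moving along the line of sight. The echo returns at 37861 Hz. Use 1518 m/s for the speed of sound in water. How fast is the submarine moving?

Double Doppler shift off a moving reflector: f₂ = f₀ · (v + u)/(v − u) (u > 0 toward emitter).
Rearranging, u = v · (f₂ − f₀)/(f₂ + f₀) = 1518 × -173/75895 ≈ -3.5 m/s.
So the submarine is moving at 3.5 m/s away from the emitter.

3.5 m/s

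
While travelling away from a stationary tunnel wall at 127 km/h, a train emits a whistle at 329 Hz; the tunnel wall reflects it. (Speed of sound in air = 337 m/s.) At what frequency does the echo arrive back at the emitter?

267 Hz

127 km/h = 35.28 m/s.
The tunnel wall receives the sound from a moving source: f₁ = f₀ · v/(v + v_e) = 329 × 337/372.28 ≈ 298 Hz.
On the return leg the train is a moving observer: f₂ = f₁ · (v − v_e)/v = 298 × 301.72/337 ≈ 267 Hz.
Equivalently f₂ = f₀ · (v − v_e)/(v + v_e).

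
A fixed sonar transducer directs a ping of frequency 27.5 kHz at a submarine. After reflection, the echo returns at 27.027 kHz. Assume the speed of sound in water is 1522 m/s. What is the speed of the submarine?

Double Doppler shift off a moving reflector: f₂ = f₀ · (v + u)/(v − u) (u > 0 toward emitter).
Rearranging, u = v · (f₂ − f₀)/(f₂ + f₀) = 1522 × -0.473/54.527 ≈ -13.2 m/s.
So the submarine is moving at 13.2 m/s away from the emitter.

13.2 m/s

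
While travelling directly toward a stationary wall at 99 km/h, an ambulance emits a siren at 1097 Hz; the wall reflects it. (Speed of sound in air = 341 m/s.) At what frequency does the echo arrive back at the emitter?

99 km/h = 27.5 m/s.
The wall receives the sound from a moving source: f₁ = f₀ · v/(v − v_e) = 1097 × 341/313.5 ≈ 1193 Hz.
On the return leg the ambulance is a moving observer: f₂ = f₁ · (v + v_e)/v = 1193 × 368.5/341 ≈ 1289 Hz.
Equivalently f₂ = f₀ · (v + v_e)/(v − v_e).

1289 Hz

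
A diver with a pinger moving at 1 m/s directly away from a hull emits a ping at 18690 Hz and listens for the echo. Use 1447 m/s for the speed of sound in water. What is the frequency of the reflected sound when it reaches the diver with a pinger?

The hull receives the sound from a moving source: f₁ = f₀ · v/(v + v_e) = 18690 × 1447/1448 ≈ 18677 Hz.
On the return leg the diver with a pinger is a moving observer: f₂ = f₁ · (v − v_e)/v = 18677 × 1446/1447 ≈ 18664 Hz.
Equivalently f₂ = f₀ · (v − v_e)/(v + v_e).

18664 Hz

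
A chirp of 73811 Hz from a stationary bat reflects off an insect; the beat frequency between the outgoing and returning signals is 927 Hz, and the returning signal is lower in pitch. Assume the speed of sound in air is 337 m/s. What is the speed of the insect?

2.13 m/s

Double Doppler shift off a moving reflector: f₂ = f₀ · (v + u)/(v − u) (u > 0 toward emitter).
Returning signal is lower, so f₂ = f₀ − Δf = 73811 − 927 = 72884 Hz.
Rearranging, u = v · (f₂ − f₀)/(f₂ + f₀) = 337 × -927/146695 ≈ -2.13 m/s.
So the insect is moving at 2.13 m/s away from the emitter.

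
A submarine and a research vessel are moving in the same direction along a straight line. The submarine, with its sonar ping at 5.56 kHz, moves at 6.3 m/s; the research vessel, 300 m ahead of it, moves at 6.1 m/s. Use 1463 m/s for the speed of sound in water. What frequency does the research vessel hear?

The research vessel is ahead, so the submarine is moving toward it while the research vessel is moving away from the submarine.
With source approaching and observer receding, f' = f · (v − v_o)/(v − v_s).
f' = 5.56 × (1463 − 6.1)/(1463 − 6.3) = 5.56 × 1456.9/1456.7 ≈ 5.56 kHz.

5.56 kHz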